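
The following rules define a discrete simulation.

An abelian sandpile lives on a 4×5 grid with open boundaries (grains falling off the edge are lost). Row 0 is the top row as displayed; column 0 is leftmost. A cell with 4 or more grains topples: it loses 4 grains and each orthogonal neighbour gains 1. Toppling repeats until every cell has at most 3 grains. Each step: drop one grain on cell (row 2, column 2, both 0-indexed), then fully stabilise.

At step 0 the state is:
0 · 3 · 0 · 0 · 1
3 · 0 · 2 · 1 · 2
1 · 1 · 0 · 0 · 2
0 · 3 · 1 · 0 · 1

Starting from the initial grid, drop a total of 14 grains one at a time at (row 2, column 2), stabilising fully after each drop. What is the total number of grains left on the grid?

33

k=0  0 · 3 · 0 · 0 · 1
3 · 0 · 2 · 1 · 2
1 · 1 · 0 · 0 · 2
0 · 3 · 1 · 0 · 1
k=1  0 · 3 · 0 · 0 · 1
3 · 0 · 2 · 1 · 2
1 · 1 · 1 · 0 · 2
0 · 3 · 1 · 0 · 1
k=2  0 · 3 · 0 · 0 · 1
3 · 0 · 2 · 1 · 2
1 · 1 · 2 · 0 · 2
0 · 3 · 1 · 0 · 1
k=3  0 · 3 · 0 · 0 · 1
3 · 0 · 2 · 1 · 2
1 · 1 · 3 · 0 · 2
0 · 3 · 1 · 0 · 1
k=4  0 · 3 · 0 · 0 · 1
3 · 0 · 3 · 1 · 2
1 · 2 · 0 · 1 · 2
0 · 3 · 2 · 0 · 1
k=5  0 · 3 · 0 · 0 · 1
3 · 0 · 3 · 1 · 2
1 · 2 · 1 · 1 · 2
0 · 3 · 2 · 0 · 1
k=6  0 · 3 · 0 · 0 · 1
3 · 0 · 3 · 1 · 2
1 · 2 · 2 · 1 · 2
0 · 3 · 2 · 0 · 1
k=7  0 · 3 · 0 · 0 · 1
3 · 0 · 3 · 1 · 2
1 · 2 · 3 · 1 · 2
0 · 3 · 2 · 0 · 1
k=8  0 · 3 · 1 · 0 · 1
3 · 1 · 0 · 2 · 2
1 · 3 · 1 · 2 · 2
0 · 3 · 3 · 0 · 1
k=9  0 · 3 · 1 · 0 · 1
3 · 1 · 0 · 2 · 2
1 · 3 · 2 · 2 · 2
0 · 3 · 3 · 0 · 1
k=10  0 · 3 · 1 · 0 · 1
3 · 1 · 0 · 2 · 2
1 · 3 · 3 · 2 · 2
0 · 3 · 3 · 0 · 1
k=11  0 · 3 · 1 · 0 · 1
3 · 2 · 1 · 2 · 2
2 · 1 · 2 · 3 · 2
1 · 1 · 1 · 1 · 1
k=12  0 · 3 · 1 · 0 · 1
3 · 2 · 1 · 2 · 2
2 · 1 · 3 · 3 · 2
1 · 1 · 1 · 1 · 1
k=13  0 · 3 · 1 · 0 · 1
3 · 2 · 2 · 3 · 2
2 · 2 · 1 · 0 · 3
1 · 1 · 2 · 2 · 1
k=14  0 · 3 · 1 · 0 · 1
3 · 2 · 2 · 3 · 2
2 · 2 · 2 · 0 · 3
1 · 1 · 2 · 2 · 1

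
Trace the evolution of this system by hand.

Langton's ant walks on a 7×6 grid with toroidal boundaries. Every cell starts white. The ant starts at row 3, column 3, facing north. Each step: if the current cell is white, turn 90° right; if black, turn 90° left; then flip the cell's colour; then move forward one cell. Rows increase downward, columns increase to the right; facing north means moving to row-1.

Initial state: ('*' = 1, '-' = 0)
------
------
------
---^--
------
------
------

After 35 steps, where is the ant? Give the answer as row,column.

k=0  ------
------
------
---^--
------
------
------
k=1  ------
------
------
---*>-
------
------
------
k=2  ------
------
------
---**-
----v-
------
------
k=3  ------
------
------
---**-
---<*-
------
------
k=4  ------
------
------
---^*-
---**-
------
------
k=5  ------
------
------
--<-*-
---**-
------
------
k=6  ------
------
--^---
--*-*-
---**-
------
------
k=7  ------
------
--*>--
--*-*-
---**-
------
------
k=8  ------
------
--**--
--*v*-
---**-
------
------
k=9  ------
------
--**--
--<**-
---**-
------
------
k=10  ------
------
--**--
---**-
--v**-
------
------
k=11  ------
------
--**--
---**-
-<***-
------
------
k=12  ------
------
--**--
-^-**-
-****-
------
------
k=13  ------
------
--**--
-*>**-
-****-
------
------
k=14  ------
------
--**--
-****-
-*v**-
------
------
k=15  ------
------
--**--
-****-
-*->*-
------
------
k=16  ------
------
--**--
-**^*-
-*--*-
------
------
k=17  ------
------
--**--
-*<-*-
-*--*-
------
------
k=18  ------
------
--**--
-*--*-
-*v-*-
------
------
k=19  ------
------
--**--
-*--*-
-<*-*-
------
------
k=20  ------
------
--**--
-*--*-
--*-*-
-v----
------
k=21  ------
------
--**--
-*--*-
--*-*-
<*----
------
k=22  ------
------
--**--
-*--*-
^-*-*-
**----
------
k=23  ------
------
--**--
-*--*-
*>*-*-
**----
------
k=24  ------
------
--**--
-*--*-
***-*-
*v----
------
k=25  ------
------
--**--
-*--*-
***-*-
*->---
------
k=26  ------
------
--**--
-*--*-
***-*-
*-*---
--v---
k=27  ------
------
--**--
-*--*-
***-*-
*-*---
-<*---
k=28  ------
------
--**--
-*--*-
***-*-
*^*---
-**---
k=29  ------
------
--**--
-*--*-
***-*-
**>---
-**---
k=30  ------
------
--**--
-*--*-
**^-*-
**----
-**---
k=31  ------
------
--**--
-*--*-
*<--*-
**----
-**---
k=32  ------
------
--**--
-*--*-
*---*-
*v----
-**---
k=33  ------
------
--**--
-*--*-
*---*-
*->---
-**---
k=34  ------
------
--**--
-*--*-
*---*-
*-*---
-*v---
k=35  ------
------
--**--
-*--*-
*---*-
*-*---
-*->--

6,3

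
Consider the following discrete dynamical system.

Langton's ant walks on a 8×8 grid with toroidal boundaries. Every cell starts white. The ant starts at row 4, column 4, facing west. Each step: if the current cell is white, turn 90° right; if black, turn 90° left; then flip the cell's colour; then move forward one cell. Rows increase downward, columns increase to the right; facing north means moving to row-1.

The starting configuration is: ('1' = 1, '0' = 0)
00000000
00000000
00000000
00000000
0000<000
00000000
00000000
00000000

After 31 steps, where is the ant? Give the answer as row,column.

6,5

gen 0: 00000000
00000000
00000000
00000000
0000<000
00000000
00000000
00000000
gen 1: 00000000
00000000
00000000
0000^000
00001000
00000000
00000000
00000000
gen 2: 00000000
00000000
00000000
00001>00
00001000
00000000
00000000
00000000
gen 3: 00000000
00000000
00000000
00001100
00001v00
00000000
00000000
00000000
gen 4: 00000000
00000000
00000000
00001100
0000<100
00000000
00000000
00000000
gen 5: 00000000
00000000
00000000
00001100
00000100
0000v000
00000000
00000000
gen 6: 00000000
00000000
00000000
00001100
00000100
000<1000
00000000
00000000
gen 7: 00000000
00000000
00000000
00001100
000^0100
00011000
00000000
00000000
gen 8: 00000000
00000000
00000000
00001100
0001>100
00011000
00000000
00000000
gen 9: 00000000
00000000
00000000
00001100
00011100
0001v000
00000000
00000000
gen 10: 00000000
00000000
00000000
00001100
00011100
00010>00
00000000
00000000
gen 11: 00000000
00000000
00000000
00001100
00011100
00010100
00000v00
00000000
gen 12: 00000000
00000000
00000000
00001100
00011100
00010100
0000<100
00000000
gen 13: 00000000
00000000
00000000
00001100
00011100
0001^100
00001100
00000000
gen 14: 00000000
00000000
00000000
00001100
00011100
00011>00
00001100
00000000
gen 15: 00000000
00000000
00000000
00001100
00011^00
00011000
00001100
00000000
gen 16: 00000000
00000000
00000000
00001100
0001<000
00011000
00001100
00000000
gen 17: 00000000
00000000
00000000
00001100
00010000
0001v000
00001100
00000000
gen 18: 00000000
00000000
00000000
00001100
00010000
00010>00
00001100
00000000
gen 19: 00000000
00000000
00000000
00001100
00010000
00010100
00001v00
00000000
gen 20: 00000000
00000000
00000000
00001100
00010000
00010100
000010>0
00000000
gen 21: 00000000
00000000
00000000
00001100
00010000
00010100
00001010
000000v0
gen 22: 00000000
00000000
00000000
00001100
00010000
00010100
00001010
00000<10
gen 23: 00000000
00000000
00000000
00001100
00010000
00010100
00001^10
00000110
gen 24: 00000000
00000000
00000000
00001100
00010000
00010100
000011>0
00000110
gen 25: 00000000
00000000
00000000
00001100
00010000
000101^0
00001100
00000110
gen 26: 00000000
00000000
00000000
00001100
00010000
0001011>
00001100
00000110
gen 27: 00000000
00000000
00000000
00001100
00010000
00010111
0000110v
00000110
gen 28: 00000000
00000000
00000000
00001100
00010000
00010111
000011<1
00000110
gen 29: 00000000
00000000
00000000
00001100
00010000
000101^1
00001111
00000110
gen 30: 00000000
00000000
00000000
00001100
00010000
00010<01
00001111
00000110
gen 31: 00000000
00000000
00000000
00001100
00010000
00010001
00001v11
00000110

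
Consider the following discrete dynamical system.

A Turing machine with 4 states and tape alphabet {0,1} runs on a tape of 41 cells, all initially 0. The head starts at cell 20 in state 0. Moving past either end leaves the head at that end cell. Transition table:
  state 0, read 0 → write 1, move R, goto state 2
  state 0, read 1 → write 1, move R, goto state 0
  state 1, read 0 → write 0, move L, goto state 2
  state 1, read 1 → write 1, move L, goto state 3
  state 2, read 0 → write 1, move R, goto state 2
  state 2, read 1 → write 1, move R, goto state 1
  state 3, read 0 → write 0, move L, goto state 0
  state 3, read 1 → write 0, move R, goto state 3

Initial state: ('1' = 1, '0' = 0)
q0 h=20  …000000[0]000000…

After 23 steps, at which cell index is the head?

gen 0: q0 h=20  …000000[0]000000…
gen 1: q2 h=21  …000001[0]000000…
gen 2: q2 h=22  …000011[0]000000…
gen 3: q2 h=23  …000111[0]000000…
gen 4: q2 h=24  …001111[0]000000…
gen 5: q2 h=25  …011111[0]000000…
gen 6: q2 h=26  …111111[0]000000…
gen 7: q2 h=27  …111111[0]000000…
gen 8: q2 h=28  …111111[0]000000…
gen 9: q2 h=29  …111111[0]000000…
gen 10: q2 h=30  …111111[0]000000…
gen 11: q2 h=31  …111111[0]000000…
gen 12: q2 h=32  …111111[0]000000…
gen 13: q2 h=33  …111111[0]000000…
gen 14: q2 h=34  …111111[0]000000|
gen 15: q2 h=35  …111111[0]00000|
gen 16: q2 h=36  …111111[0]0000|
gen 17: q2 h=37  …111111[0]000|
gen 18: q2 h=38  …111111[0]00|
gen 19: q2 h=39  …111111[0]0|
gen 20: q2 h=40  …111111[0]|
gen 21: q2 h=40  …111111[1]|
gen 22: q1 h=40  …111111[1]|
gen 23: q3 h=39  …111111[1]1|

39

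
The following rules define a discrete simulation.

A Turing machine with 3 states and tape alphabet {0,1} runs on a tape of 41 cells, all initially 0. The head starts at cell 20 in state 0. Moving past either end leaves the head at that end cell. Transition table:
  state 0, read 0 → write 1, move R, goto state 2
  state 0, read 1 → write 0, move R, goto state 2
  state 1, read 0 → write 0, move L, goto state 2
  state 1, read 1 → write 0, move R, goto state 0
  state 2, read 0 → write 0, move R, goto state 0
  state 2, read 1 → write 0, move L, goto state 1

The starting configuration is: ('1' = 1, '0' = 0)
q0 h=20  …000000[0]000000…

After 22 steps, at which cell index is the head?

gen 0: q0 h=20  …000000[0]000000…
gen 1: q2 h=21  …000001[0]000000…
gen 2: q0 h=22  …000010[0]000000…
gen 3: q2 h=23  …000101[0]000000…
gen 4: q0 h=24  …001010[0]000000…
gen 5: q2 h=25  …010101[0]000000…
gen 6: q0 h=26  …101010[0]000000…
gen 7: q2 h=27  …010101[0]000000…
gen 8: q0 h=28  …101010[0]000000…
gen 9: q2 h=29  …010101[0]000000…
gen 10: q0 h=30  …101010[0]000000…
gen 11: q2 h=31  …010101[0]000000…
gen 12: q0 h=32  …101010[0]000000…
gen 13: q2 h=33  …010101[0]000000…
gen 14: q0 h=34  …101010[0]000000|
gen 15: q2 h=35  …010101[0]00000|
gen 16: q0 h=36  …101010[0]0000|
gen 17: q2 h=37  …010101[0]000|
gen 18: q0 h=38  …101010[0]00|
gen 19: q2 h=39  …010101[0]0|
gen 20: q0 h=40  …101010[0]|
gen 21: q2 h=40  …101010[1]|
gen 22: q1 h=39  …010101[0]0|

39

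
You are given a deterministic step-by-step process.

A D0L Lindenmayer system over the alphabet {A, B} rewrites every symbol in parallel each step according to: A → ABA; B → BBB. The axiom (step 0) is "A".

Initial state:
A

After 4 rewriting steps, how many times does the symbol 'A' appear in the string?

16

0) A
1) ABA
2) ABABBBABA
3) ABABBBABABBBBBBBBBABABBBABA
4) ABABBBABABBBBBBBBBABABBBABABBBBBBBBBBBBBBBBBBBBBBBBBBBABABBBABABBBBBBBBBABABBBABA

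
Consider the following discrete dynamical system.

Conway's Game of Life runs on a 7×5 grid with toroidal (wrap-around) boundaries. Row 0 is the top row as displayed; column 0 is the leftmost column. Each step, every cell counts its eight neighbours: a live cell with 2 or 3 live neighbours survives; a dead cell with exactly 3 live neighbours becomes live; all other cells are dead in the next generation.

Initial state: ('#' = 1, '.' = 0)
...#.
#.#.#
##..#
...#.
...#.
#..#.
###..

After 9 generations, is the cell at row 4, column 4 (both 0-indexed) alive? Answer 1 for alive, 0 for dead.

1

gen 0: ...#.
#.#.#
##..#
...#.
...#.
#..#.
###..
gen 1: ...#.
..#..
.##..
#.##.
..##.
#..#.
####.
gen 2: ...##
.###.
.....
....#
.....
#....
##.#.
gen 3: .....
..###
..##.
.....
.....
##..#
####.
gen 4: #....
..#.#
..#.#
.....
#....
...##
..##.
gen 5: .##.#
##..#
.....
.....
....#
..###
..##.
gen 6: ....#
.####
#....
.....
....#
..#.#
#....
gen 7: .##.#
.####
#####
.....
...#.
#..##
#..##
gen 8: .....
.....
.....
##...
...#.
#.#..
.....
gen 9: .....
.....
.....
.....
#.#.#
.....
.....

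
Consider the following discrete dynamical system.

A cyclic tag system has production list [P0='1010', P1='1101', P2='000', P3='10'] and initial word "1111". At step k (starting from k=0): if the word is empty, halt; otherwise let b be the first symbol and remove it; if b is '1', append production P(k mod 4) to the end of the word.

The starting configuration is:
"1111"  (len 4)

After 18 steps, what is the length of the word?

22

gen 0: "1111"  (len 4)
gen 1: "1111010"  (len 7)
gen 2: "1110101101"  (len 10)
gen 3: "110101101000"  (len 12)
gen 4: "1010110100010"  (len 13)
gen 5: "0101101000101010"  (len 16)
gen 6: "101101000101010"  (len 15)
gen 7: "01101000101010000"  (len 17)
gen 8: "1101000101010000"  (len 16)
gen 9: "1010001010100001010"  (len 19)
gen 10: "0100010101000010101101"  (len 22)
gen 11: "100010101000010101101"  (len 21)
gen 12: "0001010100001010110110"  (len 22)
gen 13: "001010100001010110110"  (len 21)
gen 14: "01010100001010110110"  (len 20)
gen 15: "1010100001010110110"  (len 19)
gen 16: "01010000101011011010"  (len 20)
gen 17: "1010000101011011010"  (len 19)
gen 18: "0100001010110110101101"  (len 22)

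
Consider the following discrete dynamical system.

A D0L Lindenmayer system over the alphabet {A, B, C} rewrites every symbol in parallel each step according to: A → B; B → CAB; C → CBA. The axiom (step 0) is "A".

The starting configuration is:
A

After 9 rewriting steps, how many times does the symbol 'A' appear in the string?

408

[0] A
[1] B
[2] CAB
[3] CBABCAB
[4] CBACABBCABCBABCAB
[5] CBACABBCBABCABCABCBABCABCBACABBCABCBABCAB
[6] CBACABBCBABCABCABCBACABBCABCBABCABCBABCABCBACABBCABCBABCABCBACABBCBABCABCABCBABCABCBACABBCABCBABCAB
[7] CBACABBCBABCABCABCBACABBCABCBABCABCBABCABCBACABBCBABCABCAB…CBACABBCABCBABCABCBACABBCBABCABCABCBABCABCBACABBCABCBABCAB  (len 239)
[8] CBACABBCBABCABCABCBACABBCABCBABCABCBABCABCBACABBCBABCABCAB…CBACABBCABCBABCABCBACABBCBABCABCABCBABCABCBACABBCABCBABCAB  (len 577)
[9] CBACABBCBABCABCABCBACABBCABCBABCABCBABCABCBACABBCBABCABCAB…CBACABBCABCBABCABCBACABBCBABCABCABCBABCABCBACABBCABCBABCAB  (len 1393)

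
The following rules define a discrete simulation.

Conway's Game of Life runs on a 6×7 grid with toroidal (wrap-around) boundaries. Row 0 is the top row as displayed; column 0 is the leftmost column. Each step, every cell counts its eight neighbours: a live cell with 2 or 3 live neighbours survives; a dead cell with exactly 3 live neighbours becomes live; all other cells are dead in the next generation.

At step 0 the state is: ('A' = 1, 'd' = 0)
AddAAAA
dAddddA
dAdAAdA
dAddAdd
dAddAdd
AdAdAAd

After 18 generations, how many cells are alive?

20

step 0: AddAAAA
dAddddA
dAdAAdA
dAddAdd
dAddAdd
AdAdAAd
step 1: ddAAddd
dAddddd
dAdAAdd
dAddAdd
AAAdAdd
AdAdddd
step 2: ddAAddd
dAddAdd
AAdAAdd
ddddAAd
AdAdddd
Adddddd
step 3: dAAAddd
AAddAdd
AAAAddd
AdAdAAA
dAddddA
ddAAddd
step 4: AdddAdd
ddddAdd
ddddddd
ddddAAd
dAddAdA
AddAddd
step 5: dddAAdd
ddddddd
ddddAAd
ddddAAd
AddAAdA
AAdAAAA
step 6: AdAAddA
dddAdAd
ddddAAd
ddddddd
dAAdddd
dAddddd
step 7: AAAAAdA
ddAAdAd
ddddAAd
ddddddd
dAAdddd
dddAddd
step 8: AAdddAA
Adddddd
dddAAAd
ddddddd
ddAdddd
ddddAdd
step 9: AAdddAA
AAddddd
ddddAdd
dddAAdd
ddddddd
AAdddAA
step 10: ddAddAd
dAdddAd
dddAAdd
dddAAdd
AdddAAA
dAdddAd
step 11: dAAdAAA
ddAAdAd
ddAAdAd
ddddddA
AddAddA
AAddddd
step 12: ddddAAA
ddddddd
ddAAdAA
AdAAAAA
dAddddA
dddAAdd
step 13: dddAAAd
dddAddd
AAAdddd
ddddddd
dAddddA
AddAAdA
step 14: ddAddAA
dAdAddd
dAAdddd
ddAdddd
dddddAA
AdAAddA
step 15: ddddAAA
AAdAddd
dAdAddd
dAAdddd
AAAAdAA
AAAAAdd
step 16: dddddAA
AAdAdAA
dddAddd
ddddAdA
dddddAA
ddddddd
step 17: ddddAAd
AdAddAd
ddAAddd
ddddAdA
dddddAA
ddddddd
step 18: ddddAAA
dAAddAA
dAAAAAA
dddAAdA
dddddAA
ddddAdA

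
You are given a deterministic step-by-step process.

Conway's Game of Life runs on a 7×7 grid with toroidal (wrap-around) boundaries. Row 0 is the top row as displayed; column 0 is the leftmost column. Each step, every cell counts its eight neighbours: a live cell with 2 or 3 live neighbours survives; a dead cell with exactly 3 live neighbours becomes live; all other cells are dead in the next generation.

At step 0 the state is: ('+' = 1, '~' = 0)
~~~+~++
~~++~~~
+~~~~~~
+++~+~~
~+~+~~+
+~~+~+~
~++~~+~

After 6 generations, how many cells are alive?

13

k=0  ~~~+~++
~~++~~~
+~~~~~~
+++~+~~
~+~+~~+
+~~+~+~
~++~~+~
k=1  ~+~+~++
~~+++~+
+~~~~~~
~~++~~+
~~~+~++
+~~+~+~
++++~+~
k=2  ~~~~~~~
~++++~+
++~~+++
+~+++++
+~~+~+~
+~~+~+~
~~~+~+~
k=3  ~~~~~+~
~++++~+
~~~~~~~
~~+~~~~
+~~~~~~
~~++~+~
~~~~~~+
k=4  +~+++++
~~++++~
~+~~~~~
~~~~~~~
~+++~~~
~~~~~~+
~~~~+++
k=5  +++~~~~
+~~~~~~
~~+++~~
~+~~~~~
~~+~~~~
+~+++~+
~~~~~~~
k=6  ++~~~~~
+~~~~~~
~+++~~~
~+~~~~~
+~+~~~~
~+++~~~
~~~~~~+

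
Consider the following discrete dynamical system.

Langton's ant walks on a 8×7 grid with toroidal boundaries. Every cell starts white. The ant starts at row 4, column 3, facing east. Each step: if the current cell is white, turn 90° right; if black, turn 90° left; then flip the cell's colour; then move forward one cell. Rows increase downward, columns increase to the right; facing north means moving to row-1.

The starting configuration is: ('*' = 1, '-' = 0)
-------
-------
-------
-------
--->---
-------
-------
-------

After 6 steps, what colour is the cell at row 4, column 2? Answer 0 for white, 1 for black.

0) -------
-------
-------
-------
--->---
-------
-------
-------
1) -------
-------
-------
-------
---*---
---v---
-------
-------
2) -------
-------
-------
-------
---*---
--<*---
-------
-------
3) -------
-------
-------
-------
--^*---
--**---
-------
-------
4) -------
-------
-------
-------
--*>---
--**---
-------
-------
5) -------
-------
-------
---^---
--*----
--**---
-------
-------
6) -------
-------
-------
---*>--
--*----
--**---
-------
-------

1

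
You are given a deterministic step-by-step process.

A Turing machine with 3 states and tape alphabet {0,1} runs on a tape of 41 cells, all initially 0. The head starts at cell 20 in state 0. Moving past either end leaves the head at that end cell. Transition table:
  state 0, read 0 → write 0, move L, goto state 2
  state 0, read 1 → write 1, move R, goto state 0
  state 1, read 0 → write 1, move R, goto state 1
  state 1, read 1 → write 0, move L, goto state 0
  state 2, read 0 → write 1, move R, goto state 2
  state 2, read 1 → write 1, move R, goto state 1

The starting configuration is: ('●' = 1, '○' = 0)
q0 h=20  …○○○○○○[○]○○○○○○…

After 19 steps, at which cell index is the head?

gen 0: q0 h=20  …○○○○○○[○]○○○○○○…
gen 1: q2 h=19  …○○○○○○[○]○○○○○○…
gen 2: q2 h=20  …○○○○○●[○]○○○○○○…
gen 3: q2 h=21  …○○○○●●[○]○○○○○○…
gen 4: q2 h=22  …○○○●●●[○]○○○○○○…
gen 5: q2 h=23  …○○●●●●[○]○○○○○○…
gen 6: q2 h=24  …○●●●●●[○]○○○○○○…
gen 7: q2 h=25  …●●●●●●[○]○○○○○○…
gen 8: q2 h=26  …●●●●●●[○]○○○○○○…
gen 9: q2 h=27  …●●●●●●[○]○○○○○○…
gen 10: q2 h=28  …●●●●●●[○]○○○○○○…
gen 11: q2 h=29  …●●●●●●[○]○○○○○○…
gen 12: q2 h=30  …●●●●●●[○]○○○○○○…
gen 13: q2 h=31  …●●●●●●[○]○○○○○○…
gen 14: q2 h=32  …●●●●●●[○]○○○○○○…
gen 15: q2 h=33  …●●●●●●[○]○○○○○○…
gen 16: q2 h=34  …●●●●●●[○]○○○○○○|
gen 17: q2 h=35  …●●●●●●[○]○○○○○|
gen 18: q2 h=36  …●●●●●●[○]○○○○|
gen 19: q2 h=37  …●●●●●●[○]○○○|

37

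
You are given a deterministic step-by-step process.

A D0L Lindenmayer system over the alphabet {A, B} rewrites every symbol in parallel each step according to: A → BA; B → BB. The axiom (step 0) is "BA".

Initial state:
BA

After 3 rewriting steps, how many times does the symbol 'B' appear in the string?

[0] BA
[1] BBBA
[2] BBBBBBBA
[3] BBBBBBBBBBBBBBBA

15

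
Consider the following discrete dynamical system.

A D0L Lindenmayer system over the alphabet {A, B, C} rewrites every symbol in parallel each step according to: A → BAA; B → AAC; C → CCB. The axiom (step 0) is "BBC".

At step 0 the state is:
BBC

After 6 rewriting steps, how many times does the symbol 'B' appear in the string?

548

k=0  BBC
k=1  AACAACCCB
k=2  BAABAACCBBAABAACCBCCBCCBAAC
k=3  AACBAABAAAACBAABAACCBCCBAACAACBAABAAAACBAABAACCBCCBAACCCBCCBAACCCBCCBAACBAABAACCB
k=4  BAABAACCBAACBAABAAAACBAABAABAABAACCBAACBAABAAAACBAABAACCBC…ACCBCCBCCBAACCCBCCBAACBAABAACCBAACBAABAAAACBAABAACCBCCBAAC  (len 243)
k=5  AACBAABAAAACBAABAACCBCCBAACBAABAACCBAACBAABAAAACBAABAABAAB…ABAABAABAACCBAACBAABAAAACBAABAACCBCCBAACCCBCCBAACBAABAACCB  (len 729)
k=6  BAABAACCBAACBAABAAAACBAABAABAABAACCBAACBAABAAAACBAABAACCBC…ACCBCCBCCBAACCCBCCBAACBAABAACCBAACBAABAAAACBAABAACCBCCBAAC  (len 2187)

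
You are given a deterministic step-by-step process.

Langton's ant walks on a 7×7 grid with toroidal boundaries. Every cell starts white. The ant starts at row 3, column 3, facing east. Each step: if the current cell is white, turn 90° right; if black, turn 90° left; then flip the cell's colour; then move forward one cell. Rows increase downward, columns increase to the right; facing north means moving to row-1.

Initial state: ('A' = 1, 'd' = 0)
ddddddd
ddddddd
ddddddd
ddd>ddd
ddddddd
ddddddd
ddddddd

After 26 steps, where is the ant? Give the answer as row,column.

2,0

k=0  ddddddd
ddddddd
ddddddd
ddd>ddd
ddddddd
ddddddd
ddddddd
k=1  ddddddd
ddddddd
ddddddd
dddAddd
dddvddd
ddddddd
ddddddd
k=2  ddddddd
ddddddd
ddddddd
dddAddd
dd<Addd
ddddddd
ddddddd
k=3  ddddddd
ddddddd
ddddddd
dd^Addd
ddAAddd
ddddddd
ddddddd
k=4  ddddddd
ddddddd
ddddddd
ddA>ddd
ddAAddd
ddddddd
ddddddd
k=5  ddddddd
ddddddd
ddd^ddd
ddAdddd
ddAAddd
ddddddd
ddddddd
k=6  ddddddd
ddddddd
dddA>dd
ddAdddd
ddAAddd
ddddddd
ddddddd
k=7  ddddddd
ddddddd
dddAAdd
ddAdvdd
ddAAddd
ddddddd
ddddddd
k=8  ddddddd
ddddddd
dddAAdd
ddA<Add
ddAAddd
ddddddd
ddddddd
k=9  ddddddd
ddddddd
ddd^Add
ddAAAdd
ddAAddd
ddddddd
ddddddd
k=10  ddddddd
ddddddd
dd<dAdd
ddAAAdd
ddAAddd
ddddddd
ddddddd
k=11  ddddddd
dd^dddd
ddAdAdd
ddAAAdd
ddAAddd
ddddddd
ddddddd
k=12  ddddddd
ddA>ddd
ddAdAdd
ddAAAdd
ddAAddd
ddddddd
ddddddd
k=13  ddddddd
ddAAddd
ddAvAdd
ddAAAdd
ddAAddd
ddddddd
ddddddd
k=14  ddddddd
ddAAddd
dd<AAdd
ddAAAdd
ddAAddd
ddddddd
ddddddd
k=15  ddddddd
ddAAddd
dddAAdd
ddvAAdd
ddAAddd
ddddddd
ddddddd
k=16  ddddddd
ddAAddd
dddAAdd
ddd>Add
ddAAddd
ddddddd
ddddddd
k=17  ddddddd
ddAAddd
ddd^Add
ddddAdd
ddAAddd
ddddddd
ddddddd
k=18  ddddddd
ddAAddd
dd<dAdd
ddddAdd
ddAAddd
ddddddd
ddddddd
k=19  ddddddd
dd^Addd
ddAdAdd
ddddAdd
ddAAddd
ddddddd
ddddddd
k=20  ddddddd
d<dAddd
ddAdAdd
ddddAdd
ddAAddd
ddddddd
ddddddd
k=21  d^ddddd
dAdAddd
ddAdAdd
ddddAdd
ddAAddd
ddddddd
ddddddd
k=22  dA>dddd
dAdAddd
ddAdAdd
ddddAdd
ddAAddd
ddddddd
ddddddd
k=23  dAAdddd
dAvAddd
ddAdAdd
ddddAdd
ddAAddd
ddddddd
ddddddd
k=24  dAAdddd
d<AAddd
ddAdAdd
ddddAdd
ddAAddd
ddddddd
ddddddd
k=25  dAAdddd
ddAAddd
dvAdAdd
ddddAdd
ddAAddd
ddddddd
ddddddd
k=26  dAAdddd
ddAAddd
<AAdAdd
ddddAdd
ddAAddd
ddddddd
ddddddd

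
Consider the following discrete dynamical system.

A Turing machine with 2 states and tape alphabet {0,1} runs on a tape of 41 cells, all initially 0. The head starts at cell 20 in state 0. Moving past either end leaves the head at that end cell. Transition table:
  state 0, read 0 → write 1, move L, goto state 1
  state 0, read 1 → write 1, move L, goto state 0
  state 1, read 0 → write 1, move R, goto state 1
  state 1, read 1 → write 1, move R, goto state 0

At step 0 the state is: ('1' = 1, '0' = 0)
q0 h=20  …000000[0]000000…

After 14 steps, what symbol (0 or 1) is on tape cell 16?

0

t=0: q0 h=20  …000000[0]000000…
t=1: q1 h=19  …000000[0]100000…
t=2: q1 h=20  …000001[1]000000…
t=3: q0 h=21  …000011[0]000000…
t=4: q1 h=20  …000001[1]100000…
t=5: q0 h=21  …000011[1]000000…
t=6: q0 h=20  …000001[1]100000…
t=7: q0 h=19  …000000[1]110000…
t=8: q0 h=18  …000000[0]111000…
t=9: q1 h=17  …000000[0]111100…
t=10: q1 h=18  …000001[1]111000…
t=11: q0 h=19  …000011[1]110000…
t=12: q0 h=18  …000001[1]111000…
t=13: q0 h=17  …000000[1]111100…
t=14: q0 h=16  …000000[0]111110…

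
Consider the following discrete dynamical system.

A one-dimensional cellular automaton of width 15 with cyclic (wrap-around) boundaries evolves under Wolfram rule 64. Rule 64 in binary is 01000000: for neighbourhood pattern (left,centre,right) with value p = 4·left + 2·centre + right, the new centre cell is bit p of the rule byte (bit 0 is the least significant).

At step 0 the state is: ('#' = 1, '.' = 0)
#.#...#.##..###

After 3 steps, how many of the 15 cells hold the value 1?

[0] #.#...#.##..###
[1] #........#.....
[2] ...............
[3] ...............

0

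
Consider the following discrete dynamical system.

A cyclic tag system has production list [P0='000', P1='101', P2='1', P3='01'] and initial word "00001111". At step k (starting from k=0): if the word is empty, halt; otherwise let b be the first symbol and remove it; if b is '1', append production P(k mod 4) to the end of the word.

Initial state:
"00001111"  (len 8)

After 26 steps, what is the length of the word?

7

t=0: "00001111"  (len 8)
t=1: "0001111"  (len 7)
t=2: "001111"  (len 6)
t=3: "01111"  (len 5)
t=4: "1111"  (len 4)
t=5: "111000"  (len 6)
t=6: "11000101"  (len 8)
t=7: "10001011"  (len 8)
t=8: "000101101"  (len 9)
t=9: "00101101"  (len 8)
t=10: "0101101"  (len 7)
t=11: "101101"  (len 6)
t=12: "0110101"  (len 7)
t=13: "110101"  (len 6)
t=14: "10101101"  (len 8)
t=15: "01011011"  (len 8)
t=16: "1011011"  (len 7)
t=17: "011011000"  (len 9)
t=18: "11011000"  (len 8)
t=19: "10110001"  (len 8)
t=20: "011000101"  (len 9)
t=21: "11000101"  (len 8)
t=22: "1000101101"  (len 10)
t=23: "0001011011"  (len 10)
t=24: "001011011"  (len 9)
t=25: "01011011"  (len 8)
t=26: "1011011"  (len 7)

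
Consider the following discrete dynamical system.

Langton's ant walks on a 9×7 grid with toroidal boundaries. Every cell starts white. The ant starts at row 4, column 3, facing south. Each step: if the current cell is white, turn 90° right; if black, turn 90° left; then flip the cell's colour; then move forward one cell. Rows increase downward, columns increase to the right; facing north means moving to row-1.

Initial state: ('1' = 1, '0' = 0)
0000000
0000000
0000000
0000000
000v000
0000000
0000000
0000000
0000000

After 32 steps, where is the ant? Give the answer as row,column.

t=0: 0000000
0000000
0000000
0000000
000v000
0000000
0000000
0000000
0000000
t=1: 0000000
0000000
0000000
0000000
00<1000
0000000
0000000
0000000
0000000
t=2: 0000000
0000000
0000000
00^0000
0011000
0000000
0000000
0000000
0000000
t=3: 0000000
0000000
0000000
001>000
0011000
0000000
0000000
0000000
0000000
t=4: 0000000
0000000
0000000
0011000
001v000
0000000
0000000
0000000
0000000
t=5: 0000000
0000000
0000000
0011000
0010>00
0000000
0000000
0000000
0000000
t=6: 0000000
0000000
0000000
0011000
0010100
0000v00
0000000
0000000
0000000
t=7: 0000000
0000000
0000000
0011000
0010100
000<100
0000000
0000000
0000000
t=8: 0000000
0000000
0000000
0011000
001^100
0001100
0000000
0000000
0000000
t=9: 0000000
0000000
0000000
0011000
0011>00
0001100
0000000
0000000
0000000
t=10: 0000000
0000000
0000000
0011^00
0011000
0001100
0000000
0000000
0000000
t=11: 0000000
0000000
0000000
00111>0
0011000
0001100
0000000
0000000
0000000
t=12: 0000000
0000000
0000000
0011110
00110v0
0001100
0000000
0000000
0000000
t=13: 0000000
0000000
0000000
0011110
0011<10
0001100
0000000
0000000
0000000
t=14: 0000000
0000000
0000000
0011^10
0011110
0001100
0000000
0000000
0000000
t=15: 0000000
0000000
0000000
001<010
0011110
0001100
0000000
0000000
0000000
t=16: 0000000
0000000
0000000
0010010
001v110
0001100
0000000
0000000
0000000
t=17: 0000000
0000000
0000000
0010010
0010>10
0001100
0000000
0000000
0000000
t=18: 0000000
0000000
0000000
0010^10
0010010
0001100
0000000
0000000
0000000
t=19: 0000000
0000000
0000000
00101>0
0010010
0001100
0000000
0000000
0000000
t=20: 0000000
0000000
00000^0
0010100
0010010
0001100
0000000
0000000
0000000
t=21: 0000000
0000000
000001>
0010100
0010010
0001100
0000000
0000000
0000000
t=22: 0000000
0000000
0000011
001010v
0010010
0001100
0000000
0000000
0000000
t=23: 0000000
0000000
0000011
00101<1
0010010
0001100
0000000
0000000
0000000
t=24: 0000000
0000000
00000^1
0010111
0010010
0001100
0000000
0000000
0000000
t=25: 0000000
0000000
0000<01
0010111
0010010
0001100
0000000
0000000
0000000
t=26: 0000000
0000^00
0000101
0010111
0010010
0001100
0000000
0000000
0000000
t=27: 0000000
00001>0
0000101
0010111
0010010
0001100
0000000
0000000
0000000
t=28: 0000000
0000110
00001v1
0010111
0010010
0001100
0000000
0000000
0000000
t=29: 0000000
0000110
0000<11
0010111
0010010
0001100
0000000
0000000
0000000
t=30: 0000000
0000110
0000011
0010v11
0010010
0001100
0000000
0000000
0000000
t=31: 0000000
0000110
0000011
00100>1
0010010
0001100
0000000
0000000
0000000
t=32: 0000000
0000110
00000^1
0010001
0010010
0001100
0000000
0000000
0000000

2,5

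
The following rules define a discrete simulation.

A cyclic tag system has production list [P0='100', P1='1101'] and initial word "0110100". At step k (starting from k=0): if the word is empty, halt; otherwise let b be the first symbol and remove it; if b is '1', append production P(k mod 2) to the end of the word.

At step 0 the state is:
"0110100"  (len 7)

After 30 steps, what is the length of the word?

0) "0110100"  (len 7)
1) "110100"  (len 6)
2) "101001101"  (len 9)
3) "01001101100"  (len 11)
4) "1001101100"  (len 10)
5) "001101100100"  (len 12)
6) "01101100100"  (len 11)
7) "1101100100"  (len 10)
8) "1011001001101"  (len 13)
9) "011001001101100"  (len 15)
10) "11001001101100"  (len 14)
11) "1001001101100100"  (len 16)
12) "0010011011001001101"  (len 19)
13) "010011011001001101"  (len 18)
14) "10011011001001101"  (len 17)
15) "0011011001001101100"  (len 19)
16) "011011001001101100"  (len 18)
17) "11011001001101100"  (len 17)
18) "10110010011011001101"  (len 20)
19) "0110010011011001101100"  (len 22)
20) "110010011011001101100"  (len 21)
21) "10010011011001101100100"  (len 23)
22) "00100110110011011001001101"  (len 26)
23) "0100110110011011001001101"  (len 25)
24) "100110110011011001001101"  (len 24)
25) "00110110011011001001101100"  (len 26)
26) "0110110011011001001101100"  (len 25)
27) "110110011011001001101100"  (len 24)
28) "101100110110010011011001101"  (len 27)
29) "01100110110010011011001101100"  (len 29)
30) "1100110110010011011001101100"  (len 28)

28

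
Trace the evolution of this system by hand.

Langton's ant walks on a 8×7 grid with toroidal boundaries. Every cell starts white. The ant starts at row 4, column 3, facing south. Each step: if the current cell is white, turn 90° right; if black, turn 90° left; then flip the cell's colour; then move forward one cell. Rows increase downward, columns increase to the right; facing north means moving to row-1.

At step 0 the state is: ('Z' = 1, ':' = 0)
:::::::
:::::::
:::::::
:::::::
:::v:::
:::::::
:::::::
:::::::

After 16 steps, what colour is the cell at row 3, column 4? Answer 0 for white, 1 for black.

0

step 0: :::::::
:::::::
:::::::
:::::::
:::v:::
:::::::
:::::::
:::::::
step 1: :::::::
:::::::
:::::::
:::::::
::<Z:::
:::::::
:::::::
:::::::
step 2: :::::::
:::::::
:::::::
::^::::
::ZZ:::
:::::::
:::::::
:::::::
step 3: :::::::
:::::::
:::::::
::Z>:::
::ZZ:::
:::::::
:::::::
:::::::
step 4: :::::::
:::::::
:::::::
::ZZ:::
::Zv:::
:::::::
:::::::
:::::::
step 5: :::::::
:::::::
:::::::
::ZZ:::
::Z:>::
:::::::
:::::::
:::::::
step 6: :::::::
:::::::
:::::::
::ZZ:::
::Z:Z::
::::v::
:::::::
:::::::
step 7: :::::::
:::::::
:::::::
::ZZ:::
::Z:Z::
:::<Z::
:::::::
:::::::
step 8: :::::::
:::::::
:::::::
::ZZ:::
::Z^Z::
:::ZZ::
:::::::
:::::::
step 9: :::::::
:::::::
:::::::
::ZZ:::
::ZZ>::
:::ZZ::
:::::::
:::::::
step 10: :::::::
:::::::
:::::::
::ZZ^::
::ZZ:::
:::ZZ::
:::::::
:::::::
step 11: :::::::
:::::::
:::::::
::ZZZ>:
::ZZ:::
:::ZZ::
:::::::
:::::::
step 12: :::::::
:::::::
:::::::
::ZZZZ:
::ZZ:v:
:::ZZ::
:::::::
:::::::
step 13: :::::::
:::::::
:::::::
::ZZZZ:
::ZZ<Z:
:::ZZ::
:::::::
:::::::
step 14: :::::::
:::::::
:::::::
::ZZ^Z:
::ZZZZ:
:::ZZ::
:::::::
:::::::
step 15: :::::::
:::::::
:::::::
::Z<:Z:
::ZZZZ:
:::ZZ::
:::::::
:::::::
step 16: :::::::
:::::::
:::::::
::Z::Z:
::ZvZZ:
:::ZZ::
:::::::
:::::::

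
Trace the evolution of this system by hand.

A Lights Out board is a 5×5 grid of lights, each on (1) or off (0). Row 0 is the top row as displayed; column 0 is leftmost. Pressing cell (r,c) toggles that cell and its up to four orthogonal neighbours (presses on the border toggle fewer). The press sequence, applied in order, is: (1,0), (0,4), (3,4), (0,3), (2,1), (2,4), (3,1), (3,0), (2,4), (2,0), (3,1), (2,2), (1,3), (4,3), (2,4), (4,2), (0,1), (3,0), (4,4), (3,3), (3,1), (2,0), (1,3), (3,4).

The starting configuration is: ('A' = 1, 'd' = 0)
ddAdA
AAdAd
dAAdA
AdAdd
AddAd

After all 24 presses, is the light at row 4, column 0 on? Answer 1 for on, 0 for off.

1

[0] ddAdA
AAdAd
dAAdA
AdAdd
AddAd
[1] AdAdA
dddAd
AAAdA
AdAdd
AddAd
[2] AdAAd
dddAA
AAAdA
AdAdd
AddAd
[3] AdAAd
dddAA
AAAdd
AdAAA
AddAA
[4] AdddA
ddddA
AAAdd
AdAAA
AddAA
[5] AdddA
dAddA
ddddd
AAAAA
AddAA
[6] AdddA
dAddd
dddAA
AAAAd
AddAA
[7] AdddA
dAddd
dAdAA
dddAd
AAdAA
[8] AdddA
dAddd
AAdAA
AAdAd
dAdAA
[9] AdddA
dAddA
AAddd
AAdAA
dAdAA
[10] AdddA
AAddA
ddddd
dAdAA
dAdAA
[11] AdddA
AAddA
dAddd
AdAAA
dddAA
[12] AdddA
AAAdA
ddAAd
AddAA
dddAA
[13] AddAA
AAdAd
ddAdd
AddAA
dddAA
[14] AddAA
AAdAd
ddAdd
AdddA
ddAdd
[15] AddAA
AAdAA
ddAAA
Adddd
ddAdd
[16] AddAA
AAdAA
ddAAA
AdAdd
dAdAd
[17] dAAAA
AddAA
ddAAA
AdAdd
dAdAd
[18] dAAAA
AddAA
AdAAA
dAAdd
AAdAd
[19] dAAAA
AddAA
AdAAA
dAAdA
AAddA
[20] dAAAA
AddAA
AdAdA
dAdAd
AAdAA
[21] dAAAA
AddAA
AAAdA
AdAAd
AddAA
[22] dAAAA
dddAA
ddAdA
ddAAd
AddAA
[23] dAAdA
ddAdd
ddAAA
ddAAd
AddAA
[24] dAAdA
ddAdd
ddAAd
ddAdA
AddAd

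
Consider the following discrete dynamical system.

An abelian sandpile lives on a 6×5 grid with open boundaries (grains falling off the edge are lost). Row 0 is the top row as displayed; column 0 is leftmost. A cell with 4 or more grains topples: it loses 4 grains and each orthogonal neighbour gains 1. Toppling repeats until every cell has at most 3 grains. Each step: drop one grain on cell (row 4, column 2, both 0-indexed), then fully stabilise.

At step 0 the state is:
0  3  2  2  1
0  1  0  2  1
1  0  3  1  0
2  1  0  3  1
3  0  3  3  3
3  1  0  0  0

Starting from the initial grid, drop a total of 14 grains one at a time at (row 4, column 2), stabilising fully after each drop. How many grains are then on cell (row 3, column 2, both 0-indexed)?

3

0) 0  3  2  2  1
0  1  0  2  1
1  0  3  1  0
2  1  0  3  1
3  0  3  3  3
3  1  0  0  0
1) 0  3  2  2  1
0  1  0  2  1
1  0  3  2  0
2  1  2  0  3
3  1  1  2  0
3  1  1  1  1
2) 0  3  2  2  1
0  1  0  2  1
1  0  3  2  0
2  1  2  0  3
3  1  2  2  0
3  1  1  1  1
3) 0  3  2  2  1
0  1  0  2  1
1  0  3  2  0
2  1  2  0  3
3  1  3  2  0
3  1  1  1  1
4) 0  3  2  2  1
0  1  0  2  1
1  0  3  2  0
2  1  3  0  3
3  2  0  3  0
3  1  2  1  1
5) 0  3  2  2  1
0  1  0  2  1
1  0  3  2  0
2  1  3  0  3
3  2  1  3  0
3  1  2  1  1
6) 0  3  2  2  1
0  1  0  2  1
1  0  3  2  0
2  1  3  0  3
3  2  2  3  0
3  1  2  1  1
7) 0  3  2  2  1
0  1  0  2  1
1  0  3  2  0
2  1  3  0  3
3  2  3  3  0
3  1  2  1  1
8) 0  3  2  2  1
0  1  1  2  1
1  1  0  3  0
2  2  1  2  3
3  3  2  0  1
3  1  3  2  1
9) 0  3  2  2  1
0  1  1  2  1
1  1  0  3  0
2  2  1  2  3
3  3  3  0  1
3  1  3  2  1
10) 0  3  2  2  1
0  1  1  2  1
1  1  0  3  0
3  3  2  2  3
1  2  2  1  1
1  0  1  3  1
11) 0  3  2  2  1
0  1  1  2  1
1  1  0  3  0
3  3  2  2  3
1  2  3  1  1
1  0  1  3  1
12) 0  3  2  2  1
0  1  1  2  1
1  1  0  3  0
3  3  3  2  3
1  3  0  2  1
1  0  2  3  1
13) 0  3  2  2  1
0  1  1  2  1
1  1  0  3  0
3  3  3  2  3
1  3  1  2  1
1  0  2  3  1
14) 0  3  2  2  1
0  1  1  2  1
1  1  0  3  0
3  3  3  2  3
1  3  2  2  1
1  0  2  3  1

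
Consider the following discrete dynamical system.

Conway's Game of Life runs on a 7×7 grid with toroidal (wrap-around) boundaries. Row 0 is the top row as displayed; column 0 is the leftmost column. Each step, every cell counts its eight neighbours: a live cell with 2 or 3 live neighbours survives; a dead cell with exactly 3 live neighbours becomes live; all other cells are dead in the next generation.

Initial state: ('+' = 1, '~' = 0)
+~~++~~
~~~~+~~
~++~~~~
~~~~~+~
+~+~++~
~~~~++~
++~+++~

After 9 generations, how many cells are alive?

14

k=0  +~~++~~
~~~~+~~
~++~~~~
~~~~~+~
+~+~++~
~~~~++~
++~+++~
k=1  +++~~~+
~++~+~~
~~~~~~~
~~+++++
~~~+~~~
+~+~~~~
+++~~~~
k=2  ~~~~~~+
~~++~~~
~+~~~~~
~~++++~
~+~~~++
+~++~~~
~~~+~~~
k=3  ~~++~~~
~~+~~~~
~+~~~~~
+++++++
++~~~++
+++++~+
~~++~~~
k=4  ~+~~~~~
~+++~~~
~~~~+++
~~~++~~
~~~~~~~
~~~~+~~
+~~~~~~
k=5  ++~~~~~
++++++~
~~~~~+~
~~~++~~
~~~++~~
~~~~~~~
~~~~~~~
k=6  +~~++~+
+~++++~
~+~~~++
~~~+~+~
~~~++~~
~~~~~~~
~~~~~~~
k=7  +++~~~+
~~+~~~~
++~~~~~
~~++~++
~~~++~~
~~~~~~~
~~~~~~~
k=8  +++~~~~
~~+~~~+
++~+~~+
++++~++
~~++++~
~~~~~~~
++~~~~~
k=9  ~~+~~~+
~~~+~~+
~~~++~~
~~~~~~~
+~~~~+~
~++++~~
+~+~~~~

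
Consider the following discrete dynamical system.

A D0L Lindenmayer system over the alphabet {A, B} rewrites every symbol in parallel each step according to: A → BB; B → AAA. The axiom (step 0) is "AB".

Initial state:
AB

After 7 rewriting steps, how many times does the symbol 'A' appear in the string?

step 0: AB
step 1: BBAAA
step 2: AAAAAABBBBBB
step 3: BBBBBBBBBBBBAAAAAAAAAAAAAAAAAA
step 4: AAAAAAAAAAAAAAAAAAAAAAAAAAAAAAAAAAAABBBBBBBBBBBBBBBBBBBBBBBBBBBBBBBBBBBB
step 5: BBBBBBBBBBBBBBBBBBBBBBBBBBBBBBBBBBBBBBBBBBBBBBBBBBBBBBBBBB…AAAAAAAAAAAAAAAAAAAAAAAAAAAAAAAAAAAAAAAAAAAAAAAAAAAAAAAAAA  (len 180)
step 6: AAAAAAAAAAAAAAAAAAAAAAAAAAAAAAAAAAAAAAAAAAAAAAAAAAAAAAAAAA…BBBBBBBBBBBBBBBBBBBBBBBBBBBBBBBBBBBBBBBBBBBBBBBBBBBBBBBBBB  (len 432)
step 7: BBBBBBBBBBBBBBBBBBBBBBBBBBBBBBBBBBBBBBBBBBBBBBBBBBBBBBBBBB…AAAAAAAAAAAAAAAAAAAAAAAAAAAAAAAAAAAAAAAAAAAAAAAAAAAAAAAAAA  (len 1080)

648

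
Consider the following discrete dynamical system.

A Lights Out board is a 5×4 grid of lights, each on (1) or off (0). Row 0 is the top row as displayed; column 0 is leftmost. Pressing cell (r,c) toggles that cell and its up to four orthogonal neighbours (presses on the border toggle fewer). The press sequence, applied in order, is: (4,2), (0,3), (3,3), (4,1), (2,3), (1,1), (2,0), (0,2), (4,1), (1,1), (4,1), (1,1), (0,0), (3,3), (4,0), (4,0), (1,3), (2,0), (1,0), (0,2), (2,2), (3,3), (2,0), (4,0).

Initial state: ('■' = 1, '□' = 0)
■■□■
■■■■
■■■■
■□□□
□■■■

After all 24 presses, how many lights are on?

t=0: ■■□■
■■■■
■■■■
■□□□
□■■■
t=1: ■■□■
■■■■
■■■■
■□■□
□□□□
t=2: ■■■□
■■■□
■■■■
■□■□
□□□□
t=3: ■■■□
■■■□
■■■□
■□□■
□□□■
t=4: ■■■□
■■■□
■■■□
■■□■
■■■■
t=5: ■■■□
■■■■
■■□■
■■□□
■■■■
t=6: ■□■□
□□□■
■□□■
■■□□
■■■■
t=7: ■□■□
■□□■
□■□■
□■□□
■■■■
t=8: ■■□■
■□■■
□■□■
□■□□
■■■■
t=9: ■■□■
■□■■
□■□■
□□□□
□□□■
t=10: ■□□■
□■□■
□□□■
□□□□
□□□■
t=11: ■□□■
□■□■
□□□■
□■□□
■■■■
t=12: ■■□■
■□■■
□■□■
□■□□
■■■■
t=13: □□□■
□□■■
□■□■
□■□□
■■■■
t=14: □□□■
□□■■
□■□□
□■■■
■■■□
t=15: □□□■
□□■■
□■□□
■■■■
□□■□
t=16: □□□■
□□■■
□■□□
□■■■
■■■□
t=17: □□□□
□□□□
□■□■
□■■■
■■■□
t=18: □□□□
■□□□
■□□■
■■■■
■■■□
t=19: ■□□□
□■□□
□□□■
■■■■
■■■□
t=20: ■■■■
□■■□
□□□■
■■■■
■■■□
t=21: ■■■■
□■□□
□■■□
■■□■
■■■□
t=22: ■■■■
□■□□
□■■■
■■■□
■■■■
t=23: ■■■■
■■□□
■□■■
□■■□
■■■■
t=24: ■■■■
■■□□
■□■■
■■■□
□□■■

14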